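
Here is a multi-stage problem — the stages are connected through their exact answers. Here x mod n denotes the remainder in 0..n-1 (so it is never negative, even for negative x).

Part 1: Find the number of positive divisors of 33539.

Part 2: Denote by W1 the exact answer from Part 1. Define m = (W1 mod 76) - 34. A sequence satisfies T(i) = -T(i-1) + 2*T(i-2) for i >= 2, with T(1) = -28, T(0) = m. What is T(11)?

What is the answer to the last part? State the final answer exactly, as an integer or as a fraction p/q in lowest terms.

1336

Part 1: 33539 = 11 * 3049; number of divisors = (1+1) * (1+1) = 4; answer 4
Part 2: W1 = 4; m = -30; T(2) = -1*(-28) + 2*(-30) = -32; iterating: T(2)=-32, T(3)=-24, T(4)=-40, T(5)=-8, T(6)=-72, T(7)=56, T(8)=-200, T(9)=312, T(10)=-712, T(11)=1336; answer 1336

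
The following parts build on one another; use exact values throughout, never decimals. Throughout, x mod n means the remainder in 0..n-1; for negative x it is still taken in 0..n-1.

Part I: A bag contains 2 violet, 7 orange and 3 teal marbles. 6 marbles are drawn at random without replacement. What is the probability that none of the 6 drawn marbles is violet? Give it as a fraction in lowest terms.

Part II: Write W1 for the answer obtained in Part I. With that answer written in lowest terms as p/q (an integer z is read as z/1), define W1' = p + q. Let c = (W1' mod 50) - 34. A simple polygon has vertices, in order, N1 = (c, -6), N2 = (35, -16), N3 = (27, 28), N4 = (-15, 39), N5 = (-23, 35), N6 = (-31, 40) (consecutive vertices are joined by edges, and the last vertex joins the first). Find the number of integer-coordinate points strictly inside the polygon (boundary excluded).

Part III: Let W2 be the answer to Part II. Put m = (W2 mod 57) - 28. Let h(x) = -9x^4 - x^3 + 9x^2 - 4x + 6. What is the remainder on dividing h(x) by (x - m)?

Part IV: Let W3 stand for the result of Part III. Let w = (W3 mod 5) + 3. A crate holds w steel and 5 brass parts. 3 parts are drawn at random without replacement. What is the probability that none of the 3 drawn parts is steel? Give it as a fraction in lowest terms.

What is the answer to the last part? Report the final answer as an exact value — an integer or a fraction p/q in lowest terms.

Part I: total draws C(12,6) = 924; favorable C(10,6) = 210; P = 5/22; answer 5/22
Part II: W1 = 5/22; threaded value p + q = 27; c = -7; cross terms: (-7*-16 - 35*-6)=322, (35*28 - 27*-16)=1412, (27*39 - -15*28)=1473, (-15*35 - -23*39)=372, (-23*40 - -31*35)=165, (-31*-6 - -7*40)=466; twice the area = |4210| = 4210; area = 2105; boundary points = 2 + 4 + 1 + 4 + 1 + 2 = 14; strictly interior points = area - boundary/2 + 1 = 2099; answer 2099
Part III: W2 = 2099; m = 19; remainder = value at the root: -9*(19)^4 - 1*(19)^3 + 9*(19)^2 - 4*(19)^1 + 6 = (-1172889) + (-6859) + (3249) + (-76) + (6) = -1176569; answer -1176569
Part IV: W3 = -1176569; w = 4; total draws C(9,3) = 84; favorable C(5,3) = 10; P = 5/42; answer 5/42

5/42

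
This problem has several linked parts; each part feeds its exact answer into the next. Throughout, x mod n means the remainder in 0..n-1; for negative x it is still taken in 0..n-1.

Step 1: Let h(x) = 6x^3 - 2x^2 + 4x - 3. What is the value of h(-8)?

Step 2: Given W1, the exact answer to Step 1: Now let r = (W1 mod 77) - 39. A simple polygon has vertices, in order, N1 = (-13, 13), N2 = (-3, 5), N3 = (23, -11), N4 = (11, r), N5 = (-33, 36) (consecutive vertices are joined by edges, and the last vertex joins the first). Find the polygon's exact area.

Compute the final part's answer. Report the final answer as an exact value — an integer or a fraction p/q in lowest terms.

Step 1: 6*(-8)^3 - 2*(-8)^2 + 4*(-8)^1 - 3 = (-3072) + (-128) + (-32) + (-3) = -3235; answer -3235
Step 2: W1 = -3235; r = 37; cross terms: (-13*5 - -3*13)=-26, (-3*-11 - 23*5)=-82, (23*37 - 11*-11)=972, (11*36 - -33*37)=1617, (-33*13 - -13*36)=39; twice the area = |2520| = 2520; area = 1260; answer 1260

1260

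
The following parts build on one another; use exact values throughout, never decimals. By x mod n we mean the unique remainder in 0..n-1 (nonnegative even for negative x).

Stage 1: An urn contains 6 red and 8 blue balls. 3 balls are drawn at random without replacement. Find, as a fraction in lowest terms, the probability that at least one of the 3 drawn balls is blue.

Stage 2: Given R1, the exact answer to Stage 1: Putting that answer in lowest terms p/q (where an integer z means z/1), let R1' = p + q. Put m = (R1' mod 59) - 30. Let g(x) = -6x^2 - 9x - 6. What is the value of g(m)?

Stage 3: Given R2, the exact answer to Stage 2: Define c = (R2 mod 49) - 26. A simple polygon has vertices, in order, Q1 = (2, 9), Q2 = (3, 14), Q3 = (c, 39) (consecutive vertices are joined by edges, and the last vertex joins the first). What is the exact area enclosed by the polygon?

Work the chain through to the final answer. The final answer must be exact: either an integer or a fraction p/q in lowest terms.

125/2

Stage 1: total draws C(14,3) = 364; complement C(6,3) = 20; favorable 364 - 20 = 344; P = 86/91; answer 86/91
Stage 2: R1 = 86/91; threaded value p + q = 177; m = -30; -6*(-30)^2 - 9*(-30)^1 - 6 = (-5400) + (270) + (-6) = -5136; answer -5136
Stage 3: R2 = -5136; c = -17; cross terms: (2*14 - 3*9)=1, (3*39 - -17*14)=355, (-17*9 - 2*39)=-231; twice the area = |125| = 125; area = 125/2; answer 125/2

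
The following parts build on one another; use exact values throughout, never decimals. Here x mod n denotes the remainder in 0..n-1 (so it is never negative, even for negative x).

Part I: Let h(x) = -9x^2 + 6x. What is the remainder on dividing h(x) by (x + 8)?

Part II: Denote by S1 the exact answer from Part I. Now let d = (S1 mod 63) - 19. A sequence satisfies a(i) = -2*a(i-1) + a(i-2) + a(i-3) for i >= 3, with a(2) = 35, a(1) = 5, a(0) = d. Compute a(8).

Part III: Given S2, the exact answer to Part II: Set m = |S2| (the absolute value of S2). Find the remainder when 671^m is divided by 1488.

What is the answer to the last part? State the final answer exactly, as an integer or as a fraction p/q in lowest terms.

95

Part I: remainder = value at the root: -9*(-8)^2 + 6*(-8)^1 = (-576) + (-48) = -624; answer -624
Part II: S1 = -624; d = -13; a(3) = -2*(35) + 1*(5) + 1*(-13) = -78; iterating: a(3)=-78, a(4)=196, a(5)=-435, a(6)=988, a(7)=-2215, a(8)=4983; answer 4983
Part III: S2 = 4983; m = 4983; squarings mod 1488: 671^1=671, 671^2=865, 671^4=1249, 671^8=577, 671^16=1105, 671^32=865, 671^64=1249, 671^128=577, 671^256=1105, 671^512=865, 671^1024=1249, 671^2048=577, 671^4096=1105; 671^4983 = 671^1 * 671^2 * 671^4 * 671^16 * 671^32 * 671^64 * 671^256 * 671^512 * 671^4096 = 95 (mod 1488); answer 95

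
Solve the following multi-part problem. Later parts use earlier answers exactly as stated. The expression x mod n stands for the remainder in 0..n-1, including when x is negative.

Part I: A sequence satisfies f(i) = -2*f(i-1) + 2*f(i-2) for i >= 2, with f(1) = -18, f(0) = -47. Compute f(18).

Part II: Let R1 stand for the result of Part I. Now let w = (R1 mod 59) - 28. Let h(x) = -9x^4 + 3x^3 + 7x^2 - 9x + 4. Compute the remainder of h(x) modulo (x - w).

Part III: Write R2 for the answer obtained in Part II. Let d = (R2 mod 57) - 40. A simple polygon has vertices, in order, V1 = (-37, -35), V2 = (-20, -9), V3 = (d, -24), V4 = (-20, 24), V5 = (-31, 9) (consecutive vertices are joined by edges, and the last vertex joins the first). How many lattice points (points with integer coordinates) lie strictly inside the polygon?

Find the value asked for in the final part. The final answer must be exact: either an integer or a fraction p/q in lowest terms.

Part I: f(2) = -2*(-18) + 2*(-47) = -58; iterating: f(2)=-58, f(3)=80, f(4)=-276, f(5)=712, f(6)=-1976, f(7)=5376, f(8)=-14704, f(9)=40160, f(10)=-109728, f(11)=299776, f(12)=-819008, f(13)=2237568, f(14)=-6113152, f(15)=16701440, f(16)=-45629184, f(17)=124661248, f(18)=-340580864; answer -340580864
Part II: R1 = -340580864; w = 30; remainder = value at the root: -9*(30)^4 + 3*(30)^3 + 7*(30)^2 - 9*(30)^1 + 4 = (-7290000) + (81000) + (6300) + (-270) + (4) = -7202966; answer -7202966
Part III: R2 = -7202966; d = -30; cross terms: (-37*-9 - -20*-35)=-367, (-20*-24 - -30*-9)=210, (-30*24 - -20*-24)=-1200, (-20*9 - -31*24)=564, (-31*-35 - -37*9)=1418; twice the area = |625| = 625; area = 625/2; boundary points = 1 + 5 + 2 + 1 + 2 = 11; strictly interior points = area - boundary/2 + 1 = 308; answer 308

308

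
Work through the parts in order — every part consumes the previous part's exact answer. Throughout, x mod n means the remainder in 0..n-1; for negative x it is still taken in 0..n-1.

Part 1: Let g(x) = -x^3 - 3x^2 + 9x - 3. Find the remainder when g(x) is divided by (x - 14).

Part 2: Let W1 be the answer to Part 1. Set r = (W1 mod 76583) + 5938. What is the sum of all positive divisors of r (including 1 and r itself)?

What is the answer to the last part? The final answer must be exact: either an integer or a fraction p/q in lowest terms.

153698

Part 1: remainder = value at the root: -1*(14)^3 - 3*(14)^2 + 9*(14)^1 - 3 = (-2744) + (-588) + (126) + (-3) = -3209; answer -3209
Part 2: W1 = -3209; r = 79312; 79312 = 2^4 * 4957; sigma = (1 + 2 + 4 + 8 + 16) * (1 + 4957) = 31 * 4958 = 153698; answer 153698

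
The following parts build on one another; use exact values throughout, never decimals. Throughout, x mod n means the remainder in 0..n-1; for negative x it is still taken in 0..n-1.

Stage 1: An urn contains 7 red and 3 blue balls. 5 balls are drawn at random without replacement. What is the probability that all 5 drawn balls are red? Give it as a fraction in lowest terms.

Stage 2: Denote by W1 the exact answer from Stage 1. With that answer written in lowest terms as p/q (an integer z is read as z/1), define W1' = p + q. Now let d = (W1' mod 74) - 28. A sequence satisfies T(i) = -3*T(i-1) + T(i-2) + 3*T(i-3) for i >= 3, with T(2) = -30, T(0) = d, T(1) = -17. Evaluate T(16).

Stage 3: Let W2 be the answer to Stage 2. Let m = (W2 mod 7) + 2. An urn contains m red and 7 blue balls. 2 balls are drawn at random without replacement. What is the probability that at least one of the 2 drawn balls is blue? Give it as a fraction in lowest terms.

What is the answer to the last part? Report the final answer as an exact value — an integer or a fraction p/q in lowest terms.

Stage 1: total draws C(10,5) = 252; favorable C(7,5) = 21; P = 1/12; answer 1/12
Stage 2: W1 = 1/12; threaded value p + q = 13; d = -15; T(3) = -3*(-30) + 1*(-17) + 3*(-15) = 28; iterating: T(3)=28, T(4)=-165, T(5)=433, T(6)=-1380, T(7)=4078, T(8)=-12315, T(9)=36883, T(10)=-110730, T(11)=332128, T(12)=-996465, T(13)=2989333, T(14)=-8968080, T(15)=26904178, T(16)=-80712615; answer -80712615
Stage 3: W2 = -80712615; m = 5; total draws C(12,2) = 66; complement C(5,2) = 10; favorable 66 - 10 = 56; P = 28/33; answer 28/33

28/33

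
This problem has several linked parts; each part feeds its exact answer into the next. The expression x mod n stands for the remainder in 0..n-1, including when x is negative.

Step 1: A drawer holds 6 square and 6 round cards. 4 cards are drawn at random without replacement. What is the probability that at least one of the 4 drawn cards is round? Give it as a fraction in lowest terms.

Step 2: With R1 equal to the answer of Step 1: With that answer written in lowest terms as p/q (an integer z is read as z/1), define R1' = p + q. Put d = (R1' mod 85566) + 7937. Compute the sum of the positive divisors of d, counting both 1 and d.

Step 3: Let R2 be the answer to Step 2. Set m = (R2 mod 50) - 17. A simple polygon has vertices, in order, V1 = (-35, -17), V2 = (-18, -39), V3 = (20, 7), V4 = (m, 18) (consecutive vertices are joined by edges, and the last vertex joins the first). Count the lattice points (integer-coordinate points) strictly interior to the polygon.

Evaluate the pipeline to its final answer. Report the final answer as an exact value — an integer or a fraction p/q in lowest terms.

Step 1: total draws C(12,4) = 495; complement C(6,4) = 15; favorable 495 - 15 = 480; P = 32/33; answer 32/33
Step 2: R1 = 32/33; threaded value p + q = 65; d = 8002; 8002 = 2 * 4001; sigma = (1 + 2) * (1 + 4001) = 3 * 4002 = 12006; answer 12006
Step 3: R2 = 12006; m = -11; cross terms: (-35*-39 - -18*-17)=1059, (-18*7 - 20*-39)=654, (20*18 - -11*7)=437, (-11*-17 - -35*18)=817; twice the area = |2967| = 2967; area = 2967/2; boundary points = 1 + 2 + 1 + 1 = 5; strictly interior points = area - boundary/2 + 1 = 1482; answer 1482

1482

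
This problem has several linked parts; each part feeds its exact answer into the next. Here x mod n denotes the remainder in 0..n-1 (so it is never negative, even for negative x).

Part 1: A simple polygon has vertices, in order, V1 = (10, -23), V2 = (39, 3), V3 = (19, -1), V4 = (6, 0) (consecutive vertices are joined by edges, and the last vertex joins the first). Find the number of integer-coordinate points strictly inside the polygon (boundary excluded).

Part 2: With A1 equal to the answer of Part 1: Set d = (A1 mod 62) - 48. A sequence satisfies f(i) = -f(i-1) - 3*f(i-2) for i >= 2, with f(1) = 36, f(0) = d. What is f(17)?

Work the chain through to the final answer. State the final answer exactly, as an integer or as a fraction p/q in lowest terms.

-65679

Part 1: cross terms: (10*3 - 39*-23)=927, (39*-1 - 19*3)=-96, (19*0 - 6*-1)=6, (6*-23 - 10*0)=-138; twice the area = |699| = 699; area = 699/2; boundary points = 1 + 4 + 1 + 1 = 7; strictly interior points = area - boundary/2 + 1 = 347; answer 347
Part 2: A1 = 347; d = -11; f(2) = -1*(36) - 3*(-11) = -3; iterating: f(2)=-3, f(3)=-105, f(4)=114, f(5)=201, f(6)=-543, f(7)=-60, f(8)=1689, f(9)=-1509, f(10)=-3558, f(11)=8085, f(12)=2589, f(13)=-26844, f(14)=19077, f(15)=61455, f(16)=-118686, f(17)=-65679; answer -65679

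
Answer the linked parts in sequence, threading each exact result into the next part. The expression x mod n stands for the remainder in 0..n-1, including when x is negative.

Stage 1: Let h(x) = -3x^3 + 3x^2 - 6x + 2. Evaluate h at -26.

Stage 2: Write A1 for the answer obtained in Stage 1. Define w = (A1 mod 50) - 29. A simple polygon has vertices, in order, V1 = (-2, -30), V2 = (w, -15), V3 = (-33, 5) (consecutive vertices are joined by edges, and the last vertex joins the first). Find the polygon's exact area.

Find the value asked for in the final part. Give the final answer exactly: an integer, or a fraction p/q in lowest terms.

5

Stage 1: -3*(-26)^3 + 3*(-26)^2 - 6*(-26)^1 + 2 = (52728) + (2028) + (156) + (2) = 54914; answer 54914
Stage 2: A1 = 54914; w = -15; cross terms: (-2*-15 - -15*-30)=-420, (-15*5 - -33*-15)=-570, (-33*-30 - -2*5)=1000; twice the area = |10| = 10; area = 5; answer 5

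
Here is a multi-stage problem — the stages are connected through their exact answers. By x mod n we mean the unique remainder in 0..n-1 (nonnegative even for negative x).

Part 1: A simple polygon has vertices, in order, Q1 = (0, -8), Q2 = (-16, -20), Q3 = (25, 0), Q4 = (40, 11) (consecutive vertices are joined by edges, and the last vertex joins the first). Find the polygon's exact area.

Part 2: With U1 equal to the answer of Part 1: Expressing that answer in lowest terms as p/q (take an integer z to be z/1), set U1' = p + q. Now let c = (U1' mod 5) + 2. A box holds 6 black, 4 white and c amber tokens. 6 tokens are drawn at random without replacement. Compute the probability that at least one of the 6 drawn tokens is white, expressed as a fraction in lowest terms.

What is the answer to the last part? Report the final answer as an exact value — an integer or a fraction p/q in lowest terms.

23/26

Part 1: cross terms: (0*-20 - -16*-8)=-128, (-16*0 - 25*-20)=500, (25*11 - 40*0)=275, (40*-8 - 0*11)=-320; twice the area = |327| = 327; area = 327/2; answer 327/2
Part 2: U1 = 327/2; threaded value p + q = 329; c = 6; total draws C(16,6) = 8008; complement C(12,6) = 924; favorable 8008 - 924 = 7084; P = 23/26; answer 23/26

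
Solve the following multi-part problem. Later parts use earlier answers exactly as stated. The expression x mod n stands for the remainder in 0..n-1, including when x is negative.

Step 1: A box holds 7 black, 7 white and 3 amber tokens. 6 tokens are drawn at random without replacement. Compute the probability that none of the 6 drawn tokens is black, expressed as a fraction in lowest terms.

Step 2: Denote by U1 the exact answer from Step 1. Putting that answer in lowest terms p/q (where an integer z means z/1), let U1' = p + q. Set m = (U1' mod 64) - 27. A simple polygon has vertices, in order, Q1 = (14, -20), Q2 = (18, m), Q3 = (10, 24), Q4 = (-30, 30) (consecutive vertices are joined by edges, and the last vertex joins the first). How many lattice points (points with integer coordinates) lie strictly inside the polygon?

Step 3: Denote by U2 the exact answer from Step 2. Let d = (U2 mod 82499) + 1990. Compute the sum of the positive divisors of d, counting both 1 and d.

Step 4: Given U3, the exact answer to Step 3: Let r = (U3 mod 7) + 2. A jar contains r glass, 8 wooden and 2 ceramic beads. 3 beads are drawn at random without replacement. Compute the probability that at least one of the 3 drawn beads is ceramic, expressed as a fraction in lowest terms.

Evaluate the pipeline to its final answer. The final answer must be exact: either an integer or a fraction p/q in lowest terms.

Step 1: total draws C(17,6) = 12376; favorable C(10,6) = 210; P = 15/884; answer 15/884
Step 2: U1 = 15/884; threaded value p + q = 899; m = -24; cross terms: (14*-24 - 18*-20)=24, (18*24 - 10*-24)=672, (10*30 - -30*24)=1020, (-30*-20 - 14*30)=180; twice the area = |1896| = 1896; area = 948; boundary points = 4 + 8 + 2 + 2 = 16; strictly interior points = area - boundary/2 + 1 = 941; answer 941
Step 3: U2 = 941; d = 2931; 2931 = 3 * 977; sigma = (1 + 3) * (1 + 977) = 4 * 978 = 3912; answer 3912
Step 4: U3 = 3912; r = 8; total draws C(18,3) = 816; complement C(16,3) = 560; favorable 816 - 560 = 256; P = 16/51; answer 16/51

16/51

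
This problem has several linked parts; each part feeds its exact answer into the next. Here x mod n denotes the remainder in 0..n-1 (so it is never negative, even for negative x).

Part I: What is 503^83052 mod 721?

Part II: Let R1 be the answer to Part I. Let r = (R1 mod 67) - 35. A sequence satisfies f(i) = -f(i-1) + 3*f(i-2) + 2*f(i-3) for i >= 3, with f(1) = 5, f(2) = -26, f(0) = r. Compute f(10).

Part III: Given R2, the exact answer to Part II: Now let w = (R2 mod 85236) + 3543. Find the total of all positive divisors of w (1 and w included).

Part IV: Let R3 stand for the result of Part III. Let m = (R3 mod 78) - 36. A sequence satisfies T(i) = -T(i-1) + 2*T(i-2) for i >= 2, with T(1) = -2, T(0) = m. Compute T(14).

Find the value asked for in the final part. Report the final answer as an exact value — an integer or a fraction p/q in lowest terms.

109238

Part I: squarings mod 721: 503^1=503, 503^2=659, 503^4=239, 503^8=162, 503^16=288, 503^32=29, 503^64=120, 503^128=701, 503^256=400, 503^512=659, 503^1024=239, 503^2048=162, 503^4096=288, 503^8192=29, 503^16384=120, 503^32768=701, 503^65536=400; 503^83052 = 503^4 * 503^8 * 503^32 * 503^64 * 503^1024 * 503^16384 * 503^65536 = 512 (mod 721); answer 512
Part II: R1 = 512; r = 8; f(3) = -1*(-26) + 3*(5) + 2*(8) = 57; iterating: f(3)=57, f(4)=-125, f(5)=244, f(6)=-505, f(7)=987, f(8)=-2014, f(9)=3965, f(10)=-8033; answer -8033
Part III: R2 = -8033; w = 80746; 80746 = 2 * 47 * 859; sigma = (1 + 2) * (1 + 47) * (1 + 859) = 3 * 48 * 860 = 123840; answer 123840
Part IV: R3 = 123840; m = 18; T(2) = -1*(-2) + 2*(18) = 38; iterating: T(2)=38, T(3)=-42, T(4)=118, T(5)=-202, T(6)=438, T(7)=-842, T(8)=1718, T(9)=-3402, T(10)=6838, T(11)=-13642, T(12)=27318, T(13)=-54602, T(14)=109238; answer 109238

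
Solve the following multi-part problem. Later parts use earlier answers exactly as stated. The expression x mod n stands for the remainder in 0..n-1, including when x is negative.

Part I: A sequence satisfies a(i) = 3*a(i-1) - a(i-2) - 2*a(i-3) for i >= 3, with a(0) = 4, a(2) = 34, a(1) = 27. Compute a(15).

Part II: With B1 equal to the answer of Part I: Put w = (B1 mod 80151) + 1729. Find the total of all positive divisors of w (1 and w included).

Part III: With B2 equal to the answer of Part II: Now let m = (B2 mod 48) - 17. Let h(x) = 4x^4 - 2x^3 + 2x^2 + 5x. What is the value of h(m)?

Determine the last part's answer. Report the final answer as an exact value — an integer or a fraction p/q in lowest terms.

Part I: a(3) = 3*(34) - 1*(27) - 2*(4) = 67; iterating: a(3)=67, a(4)=113, a(5)=204, a(6)=365, a(7)=665, a(8)=1222, a(9)=2271, a(10)=4261, a(11)=8068, a(12)=15401, a(13)=29613, a(14)=57302, a(15)=111491; answer 111491
Part II: B1 = 111491; w = 33069; 33069 = 3 * 73 * 151; sigma = (1 + 3) * (1 + 73) * (1 + 151) = 4 * 74 * 152 = 44992; answer 44992
Part III: B2 = 44992; m = -1; 4*(-1)^4 - 2*(-1)^3 + 2*(-1)^2 + 5*(-1)^1 = (4) + (2) + (2) + (-5) = 3; answer 3

3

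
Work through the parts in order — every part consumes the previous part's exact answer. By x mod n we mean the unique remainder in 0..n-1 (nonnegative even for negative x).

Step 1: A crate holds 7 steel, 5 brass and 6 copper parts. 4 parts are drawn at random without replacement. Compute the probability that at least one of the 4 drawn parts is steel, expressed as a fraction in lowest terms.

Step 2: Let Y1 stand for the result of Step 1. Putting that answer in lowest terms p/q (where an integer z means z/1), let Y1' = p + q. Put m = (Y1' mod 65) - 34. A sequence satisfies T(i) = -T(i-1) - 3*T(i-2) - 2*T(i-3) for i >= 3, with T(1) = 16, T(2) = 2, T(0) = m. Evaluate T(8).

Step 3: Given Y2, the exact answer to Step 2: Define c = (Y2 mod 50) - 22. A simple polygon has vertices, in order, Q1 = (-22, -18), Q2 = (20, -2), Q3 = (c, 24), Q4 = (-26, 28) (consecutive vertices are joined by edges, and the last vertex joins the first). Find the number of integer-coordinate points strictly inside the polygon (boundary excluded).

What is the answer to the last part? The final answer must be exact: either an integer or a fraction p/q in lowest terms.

Step 1: total draws C(18,4) = 3060; complement C(11,4) = 330; favorable 3060 - 330 = 2730; P = 91/102; answer 91/102
Step 2: Y1 = 91/102; threaded value p + q = 193; m = 29; T(3) = -1*(2) - 3*(16) - 2*(29) = -108; iterating: T(3)=-108, T(4)=70, T(5)=250, T(6)=-244, T(7)=-646, T(8)=878; answer 878
Step 3: Y2 = 878; c = 6; cross terms: (-22*-2 - 20*-18)=404, (20*24 - 6*-2)=492, (6*28 - -26*24)=792, (-26*-18 - -22*28)=1084; twice the area = |2772| = 2772; area = 1386; boundary points = 2 + 2 + 4 + 2 = 10; strictly interior points = area - boundary/2 + 1 = 1382; answer 1382

1382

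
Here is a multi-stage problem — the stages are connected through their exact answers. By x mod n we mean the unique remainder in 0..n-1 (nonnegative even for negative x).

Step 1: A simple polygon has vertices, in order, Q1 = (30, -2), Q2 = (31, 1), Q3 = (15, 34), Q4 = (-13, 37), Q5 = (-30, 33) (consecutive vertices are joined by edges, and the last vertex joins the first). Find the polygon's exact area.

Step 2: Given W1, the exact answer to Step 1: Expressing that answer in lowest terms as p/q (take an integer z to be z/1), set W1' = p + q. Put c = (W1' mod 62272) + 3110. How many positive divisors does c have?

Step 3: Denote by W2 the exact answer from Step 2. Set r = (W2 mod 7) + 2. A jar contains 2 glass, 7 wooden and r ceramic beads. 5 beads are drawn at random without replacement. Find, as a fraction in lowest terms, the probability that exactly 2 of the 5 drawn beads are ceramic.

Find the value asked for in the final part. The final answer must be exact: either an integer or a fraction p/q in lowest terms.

7/22

Step 1: cross terms: (30*1 - 31*-2)=92, (31*34 - 15*1)=1039, (15*37 - -13*34)=997, (-13*33 - -30*37)=681, (-30*-2 - 30*33)=-930; twice the area = |1879| = 1879; area = 1879/2; answer 1879/2
Step 2: W1 = 1879/2; threaded value p + q = 1881; c = 4991; 4991 = 7 * 23 * 31; number of divisors = (1+1) * (1+1) * (1+1) = 8; answer 8
Step 3: W2 = 8; r = 3; total draws C(12,5) = 792; favorable C(3,2)*C(9,3) = 252; P = 7/22; answer 7/22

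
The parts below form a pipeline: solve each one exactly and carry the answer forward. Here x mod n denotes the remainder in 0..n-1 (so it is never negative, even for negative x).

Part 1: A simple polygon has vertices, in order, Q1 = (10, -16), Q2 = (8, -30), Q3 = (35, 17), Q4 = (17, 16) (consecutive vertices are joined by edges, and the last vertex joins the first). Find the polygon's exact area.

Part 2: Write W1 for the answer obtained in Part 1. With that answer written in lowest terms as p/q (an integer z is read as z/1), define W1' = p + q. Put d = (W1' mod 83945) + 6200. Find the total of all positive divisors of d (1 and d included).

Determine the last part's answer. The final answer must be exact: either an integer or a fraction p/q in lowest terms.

9072

Part 1: cross terms: (10*-30 - 8*-16)=-172, (8*17 - 35*-30)=1186, (35*16 - 17*17)=271, (17*-16 - 10*16)=-432; twice the area = |853| = 853; area = 853/2; answer 853/2
Part 2: W1 = 853/2; threaded value p + q = 855; d = 7055; 7055 = 5 * 17 * 83; sigma = (1 + 5) * (1 + 17) * (1 + 83) = 6 * 18 * 84 = 9072; answer 9072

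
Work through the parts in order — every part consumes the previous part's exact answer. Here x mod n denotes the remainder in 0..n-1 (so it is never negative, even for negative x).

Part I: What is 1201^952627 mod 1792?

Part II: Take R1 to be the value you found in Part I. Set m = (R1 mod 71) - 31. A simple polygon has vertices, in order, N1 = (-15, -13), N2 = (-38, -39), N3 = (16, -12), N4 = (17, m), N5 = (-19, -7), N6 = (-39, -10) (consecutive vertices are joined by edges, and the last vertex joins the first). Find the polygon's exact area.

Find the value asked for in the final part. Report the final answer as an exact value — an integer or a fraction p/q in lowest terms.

Part I: squarings mod 1792: 1201^1=1201, 1201^2=1633, 1201^4=193, 1201^8=1409, 1201^16=1537, 1201^32=513, 1201^64=1537, 1201^128=513, 1201^256=1537, 1201^512=513, 1201^1024=1537, 1201^2048=513, 1201^4096=1537, 1201^8192=513, 1201^16384=1537, 1201^32768=513, 1201^65536=1537, 1201^131072=513, 1201^262144=1537, 1201^524288=513; 1201^952627 = 1201^1 * 1201^2 * 1201^16 * 1201^32 * 1201^256 * 1201^2048 * 1201^32768 * 1201^131072 * 1201^262144 * 1201^524288 = 529 (mod 1792); answer 529
Part II: R1 = 529; m = 1; cross terms: (-15*-39 - -38*-13)=91, (-38*-12 - 16*-39)=1080, (16*1 - 17*-12)=220, (17*-7 - -19*1)=-100, (-19*-10 - -39*-7)=-83, (-39*-13 - -15*-10)=357; twice the area = |1565| = 1565; area = 1565/2; answer 1565/2

1565/2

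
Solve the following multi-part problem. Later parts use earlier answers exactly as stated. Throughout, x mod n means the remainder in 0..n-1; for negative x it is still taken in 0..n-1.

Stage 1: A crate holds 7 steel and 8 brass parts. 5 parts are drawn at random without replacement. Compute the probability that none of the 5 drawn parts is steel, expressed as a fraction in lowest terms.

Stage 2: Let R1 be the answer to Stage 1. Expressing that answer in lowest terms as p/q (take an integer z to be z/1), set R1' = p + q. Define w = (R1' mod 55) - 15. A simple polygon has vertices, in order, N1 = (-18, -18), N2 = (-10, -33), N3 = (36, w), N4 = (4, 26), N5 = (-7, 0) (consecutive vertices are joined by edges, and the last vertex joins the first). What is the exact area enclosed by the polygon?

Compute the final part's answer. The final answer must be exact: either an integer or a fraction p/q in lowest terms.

Stage 1: total draws C(15,5) = 3003; favorable C(8,5) = 56; P = 8/429; answer 8/429
Stage 2: R1 = 8/429; threaded value p + q = 437; w = 37; cross terms: (-18*-33 - -10*-18)=414, (-10*37 - 36*-33)=818, (36*26 - 4*37)=788, (4*0 - -7*26)=182, (-7*-18 - -18*0)=126; twice the area = |2328| = 2328; area = 1164; answer 1164

1164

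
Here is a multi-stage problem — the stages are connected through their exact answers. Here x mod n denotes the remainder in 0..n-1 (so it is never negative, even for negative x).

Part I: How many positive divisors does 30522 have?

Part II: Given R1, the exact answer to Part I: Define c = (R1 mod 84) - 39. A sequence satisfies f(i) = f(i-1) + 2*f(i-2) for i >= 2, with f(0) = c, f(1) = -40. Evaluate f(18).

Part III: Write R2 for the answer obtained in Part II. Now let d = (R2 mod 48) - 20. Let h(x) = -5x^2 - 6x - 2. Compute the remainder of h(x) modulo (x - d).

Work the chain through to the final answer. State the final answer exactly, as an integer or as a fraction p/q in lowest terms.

-146

Part I: 30522 = 2 * 3 * 5087; number of divisors = (1+1) * (1+1) * (1+1) = 8; answer 8
Part II: R1 = 8; c = -31; f(2) = 1*(-40) + 2*(-31) = -102; iterating: f(2)=-102, f(3)=-182, f(4)=-386, f(5)=-750, f(6)=-1522, f(7)=-3022, f(8)=-6066, f(9)=-12110, f(10)=-24242, f(11)=-48462, f(12)=-96946, f(13)=-193870, f(14)=-387762, f(15)=-775502, f(16)=-1551026, f(17)=-3102030, f(18)=-6204082; answer -6204082
Part III: R2 = -6204082; d = -6; remainder = value at the root: -5*(-6)^2 - 6*(-6)^1 - 2 = (-180) + (36) + (-2) = -146; answer -146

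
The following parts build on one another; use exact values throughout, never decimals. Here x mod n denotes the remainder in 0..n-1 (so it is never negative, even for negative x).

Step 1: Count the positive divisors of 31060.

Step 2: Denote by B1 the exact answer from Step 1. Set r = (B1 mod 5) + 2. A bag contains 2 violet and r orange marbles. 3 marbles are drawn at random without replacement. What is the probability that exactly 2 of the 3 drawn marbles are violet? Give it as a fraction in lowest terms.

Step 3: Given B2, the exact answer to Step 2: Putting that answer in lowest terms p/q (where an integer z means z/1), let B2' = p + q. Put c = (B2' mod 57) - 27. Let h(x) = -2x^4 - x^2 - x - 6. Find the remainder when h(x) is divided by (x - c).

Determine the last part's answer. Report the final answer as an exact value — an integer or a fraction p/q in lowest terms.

-389388

Step 1: 31060 = 2^2 * 5 * 1553; number of divisors = (2+1) * (1+1) * (1+1) = 12; answer 12
Step 2: B1 = 12; r = 4; total draws C(6,3) = 20; favorable C(2,2)*C(4,1) = 4; P = 1/5; answer 1/5
Step 3: B2 = 1/5; threaded value p + q = 6; c = -21; remainder = value at the root: -2*(-21)^4 - 1*(-21)^2 - 1*(-21)^1 - 6 = (-388962) + (-441) + (21) + (-6) = -389388; answer -389388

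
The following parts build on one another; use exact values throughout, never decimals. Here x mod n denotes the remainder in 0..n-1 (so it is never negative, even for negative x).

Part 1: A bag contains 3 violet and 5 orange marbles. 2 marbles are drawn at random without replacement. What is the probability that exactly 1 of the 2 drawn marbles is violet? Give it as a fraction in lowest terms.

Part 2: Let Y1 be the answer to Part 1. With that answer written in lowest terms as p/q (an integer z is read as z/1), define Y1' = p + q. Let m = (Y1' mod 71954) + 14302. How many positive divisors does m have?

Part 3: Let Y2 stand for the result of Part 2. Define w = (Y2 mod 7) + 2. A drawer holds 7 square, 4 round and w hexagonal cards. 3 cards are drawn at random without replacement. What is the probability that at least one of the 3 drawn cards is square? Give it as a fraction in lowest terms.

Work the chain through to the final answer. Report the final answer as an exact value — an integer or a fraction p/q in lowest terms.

47/52

Part 1: total draws C(8,2) = 28; favorable C(3,1)*C(5,1) = 15; P = 15/28; answer 15/28
Part 2: Y1 = 15/28; threaded value p + q = 43; m = 14345; 14345 = 5 * 19 * 151; number of divisors = (1+1) * (1+1) * (1+1) = 8; answer 8
Part 3: Y2 = 8; w = 3; total draws C(14,3) = 364; complement C(7,3) = 35; favorable 364 - 35 = 329; P = 47/52; answer 47/52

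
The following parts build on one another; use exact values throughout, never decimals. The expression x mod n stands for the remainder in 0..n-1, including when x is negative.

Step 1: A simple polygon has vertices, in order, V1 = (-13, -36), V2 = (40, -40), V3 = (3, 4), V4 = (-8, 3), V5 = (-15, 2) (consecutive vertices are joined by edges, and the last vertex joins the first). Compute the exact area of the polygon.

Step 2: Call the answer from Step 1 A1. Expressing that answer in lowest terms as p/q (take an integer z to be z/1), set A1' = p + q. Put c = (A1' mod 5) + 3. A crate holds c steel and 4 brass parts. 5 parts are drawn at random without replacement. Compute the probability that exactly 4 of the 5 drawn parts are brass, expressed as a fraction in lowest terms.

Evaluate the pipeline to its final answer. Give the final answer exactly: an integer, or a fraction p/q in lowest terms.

1/66

Step 1: cross terms: (-13*-40 - 40*-36)=1960, (40*4 - 3*-40)=280, (3*3 - -8*4)=41, (-8*2 - -15*3)=29, (-15*-36 - -13*2)=566; twice the area = |2876| = 2876; area = 1438; answer 1438
Step 2: A1 = 1438; threaded value p + q = 1439; c = 7; total draws C(11,5) = 462; favorable C(4,4)*C(7,1) = 7; P = 1/66; answer 1/66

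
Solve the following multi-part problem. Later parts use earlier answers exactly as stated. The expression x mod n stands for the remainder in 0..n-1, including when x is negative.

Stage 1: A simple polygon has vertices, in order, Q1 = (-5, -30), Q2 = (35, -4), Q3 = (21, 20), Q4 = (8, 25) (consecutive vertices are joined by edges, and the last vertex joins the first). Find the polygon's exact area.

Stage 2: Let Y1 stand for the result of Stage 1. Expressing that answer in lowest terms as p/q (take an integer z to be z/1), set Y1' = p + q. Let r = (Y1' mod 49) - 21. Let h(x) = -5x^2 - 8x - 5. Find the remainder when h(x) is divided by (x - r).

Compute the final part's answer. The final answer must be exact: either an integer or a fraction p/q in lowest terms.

Stage 1: cross terms: (-5*-4 - 35*-30)=1070, (35*20 - 21*-4)=784, (21*25 - 8*20)=365, (8*-30 - -5*25)=-115; twice the area = |2104| = 2104; area = 1052; answer 1052
Stage 2: Y1 = 1052; threaded value p + q = 1053; r = 3; remainder = value at the root: -5*(3)^2 - 8*(3)^1 - 5 = (-45) + (-24) + (-5) = -74; answer -74

-74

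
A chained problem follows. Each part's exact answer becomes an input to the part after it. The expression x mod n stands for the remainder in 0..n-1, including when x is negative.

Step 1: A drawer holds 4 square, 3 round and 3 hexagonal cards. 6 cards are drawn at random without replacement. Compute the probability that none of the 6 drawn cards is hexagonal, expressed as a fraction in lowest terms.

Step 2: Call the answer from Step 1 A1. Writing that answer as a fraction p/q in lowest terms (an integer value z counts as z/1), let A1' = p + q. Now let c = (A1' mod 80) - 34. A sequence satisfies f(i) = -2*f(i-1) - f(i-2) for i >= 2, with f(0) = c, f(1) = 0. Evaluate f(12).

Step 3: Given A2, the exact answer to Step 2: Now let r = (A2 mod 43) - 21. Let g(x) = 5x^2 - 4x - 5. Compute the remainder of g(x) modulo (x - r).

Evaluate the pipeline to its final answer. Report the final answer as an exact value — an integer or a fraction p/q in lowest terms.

Step 1: total draws C(10,6) = 210; favorable C(7,6) = 7; P = 1/30; answer 1/30
Step 2: A1 = 1/30; threaded value p + q = 31; c = -3; f(2) = -2*(0) - 1*(-3) = 3; iterating: f(2)=3, f(3)=-6, f(4)=9, f(5)=-12, f(6)=15, f(7)=-18, f(8)=21, f(9)=-24, f(10)=27, f(11)=-30, f(12)=33; answer 33
Step 3: A2 = 33; r = 12; remainder = value at the root: 5*(12)^2 - 4*(12)^1 - 5 = (720) + (-48) + (-5) = 667; answer 667

667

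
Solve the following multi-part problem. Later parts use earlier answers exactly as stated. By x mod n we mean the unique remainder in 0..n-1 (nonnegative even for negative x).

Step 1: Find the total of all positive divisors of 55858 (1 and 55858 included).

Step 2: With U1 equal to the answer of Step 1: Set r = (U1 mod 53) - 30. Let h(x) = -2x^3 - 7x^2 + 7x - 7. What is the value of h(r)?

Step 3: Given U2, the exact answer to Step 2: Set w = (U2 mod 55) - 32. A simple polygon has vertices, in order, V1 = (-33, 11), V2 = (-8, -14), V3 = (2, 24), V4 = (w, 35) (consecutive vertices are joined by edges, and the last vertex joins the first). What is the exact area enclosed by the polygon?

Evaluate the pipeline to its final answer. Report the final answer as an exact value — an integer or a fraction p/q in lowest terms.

994

Step 1: 55858 = 2 * 11 * 2539; sigma = (1 + 2) * (1 + 11) * (1 + 2539) = 3 * 12 * 2540 = 91440; answer 91440
Step 2: U1 = 91440; r = -15; -2*(-15)^3 - 7*(-15)^2 + 7*(-15)^1 - 7 = (6750) + (-1575) + (-105) + (-7) = 5063; answer 5063
Step 3: U2 = 5063; w = -29; cross terms: (-33*-14 - -8*11)=550, (-8*24 - 2*-14)=-164, (2*35 - -29*24)=766, (-29*11 - -33*35)=836; twice the area = |1988| = 1988; area = 994; answer 994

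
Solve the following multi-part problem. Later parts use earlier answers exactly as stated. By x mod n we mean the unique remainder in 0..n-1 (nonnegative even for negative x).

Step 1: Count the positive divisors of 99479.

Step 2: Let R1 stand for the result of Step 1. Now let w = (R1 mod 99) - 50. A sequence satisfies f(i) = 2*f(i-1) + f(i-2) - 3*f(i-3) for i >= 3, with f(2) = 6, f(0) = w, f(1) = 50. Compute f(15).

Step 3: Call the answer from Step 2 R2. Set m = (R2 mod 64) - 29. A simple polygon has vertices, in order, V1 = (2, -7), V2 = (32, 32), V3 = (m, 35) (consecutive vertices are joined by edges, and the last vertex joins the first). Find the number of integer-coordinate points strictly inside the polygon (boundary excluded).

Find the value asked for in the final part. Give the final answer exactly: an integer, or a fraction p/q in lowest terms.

Step 1: 99479 = 31 * 3209; number of divisors = (1+1) * (1+1) = 4; answer 4
Step 2: R1 = 4; w = -46; f(3) = 2*(6) + 1*(50) - 3*(-46) = 200; iterating: f(3)=200, f(4)=256, f(5)=694, f(6)=1044, f(7)=2014, f(8)=2990, f(9)=4862, f(10)=6672, f(11)=9236, f(12)=10558, f(13)=10336, f(14)=3522, f(15)=-14294; answer -14294
Step 3: R2 = -14294; m = 13; cross terms: (2*32 - 32*-7)=288, (32*35 - 13*32)=704, (13*-7 - 2*35)=-161; twice the area = |831| = 831; area = 831/2; boundary points = 3 + 1 + 1 = 5; strictly interior points = area - boundary/2 + 1 = 414; answer 414

414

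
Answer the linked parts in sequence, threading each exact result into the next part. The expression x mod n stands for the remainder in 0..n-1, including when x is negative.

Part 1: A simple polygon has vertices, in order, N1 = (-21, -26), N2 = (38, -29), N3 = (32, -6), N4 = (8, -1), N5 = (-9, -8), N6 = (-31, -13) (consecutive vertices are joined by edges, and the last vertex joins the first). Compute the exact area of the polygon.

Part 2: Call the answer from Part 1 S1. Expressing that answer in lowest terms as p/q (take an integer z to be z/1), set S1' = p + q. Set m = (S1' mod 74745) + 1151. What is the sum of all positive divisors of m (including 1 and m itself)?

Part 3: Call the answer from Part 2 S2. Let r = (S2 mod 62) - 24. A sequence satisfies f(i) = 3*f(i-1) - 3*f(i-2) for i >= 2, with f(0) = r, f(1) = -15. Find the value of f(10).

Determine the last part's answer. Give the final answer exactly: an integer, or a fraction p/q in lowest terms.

Part 1: cross terms: (-21*-29 - 38*-26)=1597, (38*-6 - 32*-29)=700, (32*-1 - 8*-6)=16, (8*-8 - -9*-1)=-73, (-9*-13 - -31*-8)=-131, (-31*-26 - -21*-13)=533; twice the area = |2642| = 2642; area = 1321; answer 1321
Part 2: S1 = 1321; threaded value p + q = 1322; m = 2473; 2473 is prime, so its only divisors are 1 and 2473; sigma = 1 + 2473 = 2474; answer 2474
Part 3: S2 = 2474; r = 32; f(2) = 3*(-15) - 3*(32) = -141; iterating: f(2)=-141, f(3)=-378, f(4)=-711, f(5)=-999, f(6)=-864, f(7)=405, f(8)=3807, f(9)=10206, f(10)=19197; answer 19197

19197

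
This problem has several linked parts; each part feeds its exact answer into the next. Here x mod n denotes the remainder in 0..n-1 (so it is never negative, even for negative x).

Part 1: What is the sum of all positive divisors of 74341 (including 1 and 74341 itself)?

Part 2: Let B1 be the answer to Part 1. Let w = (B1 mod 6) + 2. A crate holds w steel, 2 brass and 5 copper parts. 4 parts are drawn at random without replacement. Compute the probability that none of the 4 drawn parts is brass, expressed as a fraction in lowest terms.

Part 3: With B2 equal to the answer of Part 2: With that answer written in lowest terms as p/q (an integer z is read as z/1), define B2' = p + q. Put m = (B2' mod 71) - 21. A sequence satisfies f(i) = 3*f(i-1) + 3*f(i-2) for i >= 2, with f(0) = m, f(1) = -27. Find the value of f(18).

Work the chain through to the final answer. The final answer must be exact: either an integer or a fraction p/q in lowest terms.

-145272546630

Part 1: 74341 = 17 * 4373; sigma = (1 + 17) * (1 + 4373) = 18 * 4374 = 78732; answer 78732
Part 2: B1 = 78732; w = 2; total draws C(9,4) = 126; favorable C(7,4) = 35; P = 5/18; answer 5/18
Part 3: B2 = 5/18; threaded value p + q = 23; m = 2; f(2) = 3*(-27) + 3*(2) = -75; iterating: f(2)=-75, f(3)=-306, f(4)=-1143, f(5)=-4347, f(6)=-16470, f(7)=-62451, f(8)=-236763, f(9)=-897642, f(10)=-3403215, f(11)=-12902571, f(12)=-48917358, f(13)=-185459787, f(14)=-703131435, f(15)=-2665773666, f(16)=-10106715303, f(17)=-38317466907, f(18)=-145272546630; answer -145272546630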